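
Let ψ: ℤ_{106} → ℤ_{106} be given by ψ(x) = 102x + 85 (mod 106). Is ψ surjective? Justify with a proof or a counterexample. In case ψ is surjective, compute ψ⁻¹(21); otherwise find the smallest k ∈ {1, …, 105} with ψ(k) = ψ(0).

53

Since gcd(102, 106) = 2, we have 102x ≡ 0 (mod 2) for all x, so ψ(x) ≡ 1 (mod 2).
But 0 ≢ 1 (mod 2), so 0 ∈ ℤ_{106} has no preimage. So ψ is not surjective.
Since ψ is not surjective, we find the least positive k with ψ(k) = ψ(0): this means 102k ≡ 0 (mod 106), i.e. 106 ∣ 102k. Since gcd(102, 106) = 2, dividing through by 2 this holds exactly when 53 ∣ 51k, and as gcd(51, 53) = 1, exactly when 53 ∣ k.
The smallest positive such k is 53.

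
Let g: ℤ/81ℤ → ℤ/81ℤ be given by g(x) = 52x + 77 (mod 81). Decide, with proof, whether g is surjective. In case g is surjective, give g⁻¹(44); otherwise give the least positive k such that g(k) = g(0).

Since gcd(52, 81) = 1, 52 is invertible modulo 81. Euclid's algorithm: 81 = 1·52 + 29, 52 = 1·29 + 23, 29 = 1·23 + 6, 23 = 3·6 + 5, 6 = 1·5 + 1; back-substituting gives 1 = 67·52 − 43·81, so 52⁻¹ ≡ 67 (mod 81).
Then y ↦ 67(y − 77) is a two-sided inverse to g, so every y ∈ ℤ/81ℤ has a preimage.
Hence g is surjective.
Since g is surjective, we compute g⁻¹(44): solve 52x + 77 ≡ 44 (mod 81), i.e. 52x ≡ 48 (mod 81).
Multiplying by 52⁻¹ = 67 gives x ≡ 67·48 = 3216 = 39·81 + 57 ≡ 57 (mod 81).
Check: g(57) = 52·57 + 77 = 3041 = 37·81 + 44 ≡ 44 (mod 81).

57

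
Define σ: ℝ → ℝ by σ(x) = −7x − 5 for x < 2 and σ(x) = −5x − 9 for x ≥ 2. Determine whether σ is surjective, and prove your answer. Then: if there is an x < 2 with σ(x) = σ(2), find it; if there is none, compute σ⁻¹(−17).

Both pieces are strictly decreasing (slopes −7 and −5), so each is injective on its own interval.
The left piece maps (−∞, 2) onto (−19, ∞); the right piece maps [2, ∞) onto (−∞, −19].
These images together cover ℝ, so σ is surjective.
Because the two images are disjoint, no x < 2 has σ(x) = σ(2), so we compute σ⁻¹(−17): −17 lies in (−19, ∞), so solve −7x − 5 = −17: x = (−17 + 5)/(−7) = 12/7.

12/7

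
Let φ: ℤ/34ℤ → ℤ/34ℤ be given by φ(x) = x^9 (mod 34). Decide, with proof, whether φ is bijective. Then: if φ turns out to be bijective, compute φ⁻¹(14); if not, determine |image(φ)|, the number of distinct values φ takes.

Computing x^9 mod 34 for each x (by repeated squaring, reducing mod 34 at every step), the values φ(0), φ(1), …, φ(33) are: 0, 1, 2, 31, 4, 29, 28, 27, 8, 9, 24, 23, 22, 13, 20, 15, 16, 17, 18, 19, 14, 21, 12, 11, 10, 25, 26, 7, 6, 5, 30, 3, 32, 33.
Every element of ℤ/34ℤ appears exactly once in this list, so φ is a bijection, and in particular bijective.
Since φ is bijective, we read off the preimage of 14 from the same table: φ(20) = 14, so φ⁻¹(14) = 20.

20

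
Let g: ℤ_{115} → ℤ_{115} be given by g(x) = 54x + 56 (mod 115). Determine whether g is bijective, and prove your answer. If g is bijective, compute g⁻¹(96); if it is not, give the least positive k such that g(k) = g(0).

If g(a) = g(b), then 54a ≡ 54b (mod 115). Because gcd(54, 115) = 1, we may cancel 54 to get a ≡ b (mod 115).
We now compute 54⁻¹ mod 115 explicitly. Euclid's algorithm: 115 = 2·54 + 7, 54 = 7·7 + 5, 7 = 1·5 + 2, 5 = 2·2 + 1; back-substituting gives 1 = 49·54 − 23·115, so 54⁻¹ ≡ 49 (mod 115).
For any y ∈ ℤ_{115}, x = 49(y − 56) mod 115 satisfies g(x) = 54·49(y − 56) + 56 ≡ y (since 54·49 ≡ 1 mod 115). So every y has a preimage.
Therefore g is bijective.
Since g is bijective, we compute g⁻¹(96): solve 54x + 56 ≡ 96 (mod 115), i.e. 54x ≡ 40 (mod 115).
Multiplying by 54⁻¹ = 49 gives x ≡ 49·40 = 1960 = 17·115 + 5 ≡ 5 (mod 115).
Check: g(5) = 54·5 + 56 = 326 = 2·115 + 96 ≡ 96 (mod 115).

5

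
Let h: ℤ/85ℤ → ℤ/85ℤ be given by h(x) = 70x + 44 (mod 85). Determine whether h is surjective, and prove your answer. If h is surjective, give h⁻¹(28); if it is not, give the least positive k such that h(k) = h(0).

17

Recall: h is surjective if every y in the codomain equals h(x) for some x in the domain.
Since gcd(70, 85) = 5, we have 70x ≡ 0 (mod 5) for all x, so h(x) ≡ 4 (mod 5).
But 0 ≢ 4 (mod 5), so 0 ∈ ℤ/85ℤ has no preimage. Thus h is not surjective.
Since h is not surjective, we find the least positive k with h(k) = h(0): this means 70k ≡ 0 (mod 85), i.e. 85 ∣ 70k. Since gcd(70, 85) = 5, dividing through by 5 this holds exactly when 17 ∣ 14k, and as gcd(14, 17) = 1, exactly when 17 ∣ k.
The smallest positive such k is 17.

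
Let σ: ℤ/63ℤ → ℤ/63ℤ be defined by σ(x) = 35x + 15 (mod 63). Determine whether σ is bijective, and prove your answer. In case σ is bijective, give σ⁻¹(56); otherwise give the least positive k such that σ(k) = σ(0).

9

We have gcd(35, 63) = 7 > 1. Taking a = 0 and b = 9: σ(0) = 15 and σ(9) = 35·9 + 15 = 330 ≡ 15 (mod 63).
So σ(0) = σ(9) while 0 ≠ 9, hence σ is not injective, hence not bijective.
Since σ is not bijective, we find the least positive k with σ(k) = σ(0): this means 35k ≡ 0 (mod 63), i.e. 63 ∣ 35k. Since gcd(35, 63) = 7, dividing through by 7 this holds exactly when 9 ∣ 5k, and as gcd(5, 9) = 1, exactly when 9 ∣ k.
The smallest positive such k is 9.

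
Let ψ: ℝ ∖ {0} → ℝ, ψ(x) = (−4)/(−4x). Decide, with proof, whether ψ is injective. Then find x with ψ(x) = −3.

-1/3

Suppose ψ(x_1) = ψ(x_2). Cross-multiplying: (−4)(−4x_2) = (−4)(−4x_1).
Expanding both sides and cancelling the symmetric terms leaves −16·(x_1 − x_2) = 0. Since −16 ≠ 0, x_1 = x_2. Hence ψ is injective.
Solving ψ(x) = −3: cross-multiplying gives −4 = −3(−4x), which rearranges to −12x = 4, so x = −1/3.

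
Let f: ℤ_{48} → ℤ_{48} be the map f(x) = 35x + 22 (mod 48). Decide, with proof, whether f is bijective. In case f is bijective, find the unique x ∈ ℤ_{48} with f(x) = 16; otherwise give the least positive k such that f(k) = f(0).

30

Suppose f(a) = f(b) in ℤ_{48}. Then 35a + 22 ≡ 35b + 22 (mod 48), therefore 35(a − b) ≡ 0 (mod 48).
Since gcd(35, 48) = 1, 35 is invertible modulo 48, therefore a − b ≡ 0 (mod 48), i.e. a = b.
We now compute 35⁻¹ mod 48 explicitly. Euclid's algorithm: 48 = 1·35 + 13, 35 = 2·13 + 9, 13 = 1·9 + 4, 9 = 2·4 + 1; back-substituting gives 1 = 11·35 − 8·48, so 35⁻¹ ≡ 11 (mod 48).
For any y ∈ ℤ_{48}, x = 11(y − 22) mod 48 satisfies f(x) = 35·11(y − 22) + 22 ≡ y (since 35·11 ≡ 1 mod 48). So every y has a preimage.
Thus f is bijective.
Since f is bijective, we compute f⁻¹(16): solve 35x + 22 ≡ 16 (mod 48), i.e. 35x ≡ 42 (mod 48).
Multiplying by 35⁻¹ = 11 gives x ≡ 11·42 = 462 = 9·48 + 30 ≡ 30 (mod 48).
Check: f(30) = 35·30 + 22 = 1072 = 22·48 + 16 ≡ 16 (mod 48).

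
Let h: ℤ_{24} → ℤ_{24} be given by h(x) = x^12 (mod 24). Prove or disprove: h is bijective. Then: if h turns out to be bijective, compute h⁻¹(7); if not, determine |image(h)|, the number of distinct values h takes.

4

h(2): Repeated squaring mod 24: 2^1 ≡ 2, 2^2 ≡ 2² = 4, 2^4 ≡ 4² = 16, 2^8 ≡ 16² = 256 ≡ 16. Since 12 = 8 + 4, 2^12 ≡ 16·16: 16·16 = 256 ≡ 16. So 2^12 ≡ 16 (mod 24).
h(4): Repeated squaring mod 24: 4^1 ≡ 4, 4^2 ≡ 4² = 16, 4^4 ≡ 16² = 256 ≡ 16, 4^8 ≡ 16² = 256 ≡ 16. Since 12 = 8 + 4, 4^12 ≡ 16·16: 16·16 = 256 ≡ 16. So 4^12 ≡ 16 (mod 24).
So h(2) = h(4) = 16 while 2 ≠ 4, therefore h is not injective, hence not bijective.
Since h is not bijective, we determine |image(h)|. Computing x^12 mod 24 for each x (by repeated squaring, reducing mod 24 at every step), the values h(0), h(1), …, h(23) are: 0, 1, 16, 9, 16, 1, 0, 1, 16, 9, 16, 1, 0, 1, 16, 9, 16, 1, 0, 1, 16, 9, 16, 1.
The distinct values are {0, 1, 9, 16}; there are 4 of them.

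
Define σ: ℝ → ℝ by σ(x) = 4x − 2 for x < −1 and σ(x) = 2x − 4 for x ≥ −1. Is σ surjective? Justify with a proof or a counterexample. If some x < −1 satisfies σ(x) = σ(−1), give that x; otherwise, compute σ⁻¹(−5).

-1/2

Both pieces are strictly increasing (slopes 4 and 2), so each is injective on its own interval.
The left piece maps (−∞, −1) onto (−∞, −6); the right piece maps [−1, ∞) onto [−6, ∞).
These images together cover ℝ, so σ is surjective.
Because the two images are disjoint, no x < −1 has σ(x) = σ(−1), so we compute σ⁻¹(−5): −5 lies in [−6, ∞), so solve 2x − 4 = −5: x = (−5 + 4)/2 = −1/2.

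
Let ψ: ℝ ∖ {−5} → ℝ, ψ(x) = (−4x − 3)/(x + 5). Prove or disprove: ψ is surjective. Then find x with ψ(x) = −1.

If ψ(x) = −4, cross-multiplying gives 1(−4x − 3) = −4(x + 5), which simplifies to −3 = −20 — false.  So −4 has no preimage and ψ is not surjective.
Solving ψ(x) = −1: cross-multiplying gives −4x − 3 = −1(x + 5), which rearranges to −3x = −2, so x = 2/3.

2/3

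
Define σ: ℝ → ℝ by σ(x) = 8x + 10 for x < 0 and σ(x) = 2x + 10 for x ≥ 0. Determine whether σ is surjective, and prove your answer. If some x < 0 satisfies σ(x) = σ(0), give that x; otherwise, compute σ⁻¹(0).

-5/4

Both pieces are strictly increasing (slopes 8 and 2), so each is injective on its own interval.
The left piece maps (−∞, 0) onto (−∞, 10); the right piece maps [0, ∞) onto [10, ∞).
These images together cover ℝ, so σ is surjective.
Because the two images are disjoint, no x < 0 has σ(x) = σ(0), so we compute σ⁻¹(0): 0 lies in (−∞, 10), so solve 8x + 10 = 0: x = (0 − 10)/8 = −5/4.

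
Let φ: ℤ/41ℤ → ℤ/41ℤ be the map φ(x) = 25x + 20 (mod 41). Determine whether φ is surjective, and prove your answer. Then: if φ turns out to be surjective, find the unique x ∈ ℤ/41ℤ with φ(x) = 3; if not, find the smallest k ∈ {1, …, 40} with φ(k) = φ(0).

Since gcd(25, 41) = 1, 25 is invertible modulo 41. Euclid's algorithm: 41 = 1·25 + 16, 25 = 1·16 + 9, 16 = 1·9 + 7, 9 = 1·7 + 2, 7 = 3·2 + 1; back-substituting gives 1 = 23·25 − 14·41, so 25⁻¹ ≡ 23 (mod 41).
Then y ↦ 23(y − 20) is a two-sided inverse to φ, so every y ∈ ℤ/41ℤ has a preimage.
Hence φ is surjective.
Since φ is surjective, we compute φ⁻¹(3): solve 25x + 20 ≡ 3 (mod 41), i.e. 25x ≡ 24 (mod 41).
Multiplying by 25⁻¹ = 23 gives x ≡ 23·24 = 552 = 13·41 + 19 ≡ 19 (mod 41).
Check: φ(19) = 25·19 + 20 = 495 = 12·41 + 3 ≡ 3 (mod 41).

19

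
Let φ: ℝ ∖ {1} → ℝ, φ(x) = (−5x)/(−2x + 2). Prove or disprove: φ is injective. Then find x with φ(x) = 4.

Suppose φ(x_1) = φ(x_2). Cross-multiplying: (−5x_1)(−2x_2 + 2) = (−5x_2)(−2x_1 + 2).
Expanding both sides and cancelling the symmetric terms leaves −10·(x_1 − x_2) = 0. Since −10 ≠ 0, x_1 = x_2. Therefore φ is injective.
Solving φ(x) = 4: cross-multiplying gives −5x = 4(−2x + 2), which rearranges to 3x = 8, so x = 8/3.

8/3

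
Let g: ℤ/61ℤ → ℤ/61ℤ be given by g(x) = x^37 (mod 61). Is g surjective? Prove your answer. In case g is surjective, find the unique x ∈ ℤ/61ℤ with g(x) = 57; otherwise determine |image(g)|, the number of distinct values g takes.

Since 61 is prime, the nonzero elements of ℤ/61ℤ form a cyclic group of order 60.
As gcd(37, 60) = 1, raising to the 37th power is a bijection on this group: if x_1^37 ≡ x_2^37 then (x_1x_2^{−1})^37 = 1, and the only element of order dividing gcd(37, 60) = 1 is 1, so x_1 = x_2.
With g(0) = 0 this makes g injective on all of ℤ/61ℤ, hence bijective (finite equal-size domain and codomain). In particular g is surjective.
Since g is surjective, we find the preimage of 57. The inverse of x ↦ x^37 on (ℤ/61ℤ)^× is x ↦ x^13, because 37·13 = 481 = 8·60 + 1 ≡ 1 (mod 60) and x^{60} = 1 for x ≠ 0 (Fermat). So g⁻¹(57) = 57^13 mod 61.
Repeated squaring mod 61: 57^1 ≡ 57, 57^2 ≡ 57² = 3249 ≡ 16, 57^4 ≡ 16² = 256 ≡ 12, 57^8 ≡ 12² = 144 ≡ 22. Since 13 = 8 + 4 + 1, 57^13 ≡ 22·12·57: 22·12 = 264 ≡ 20, then 20·57 = 1140 ≡ 42. So 57^13 ≡ 42 (mod 61).
Hence g⁻¹(57) = 42.

42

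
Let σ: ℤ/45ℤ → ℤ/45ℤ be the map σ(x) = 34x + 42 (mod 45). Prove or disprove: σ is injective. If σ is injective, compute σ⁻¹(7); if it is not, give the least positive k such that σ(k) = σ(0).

40

If σ(x_1) = σ(x_2), then 34x_1 ≡ 34x_2 (mod 45). Because gcd(34, 45) = 1, we may cancel 34 to get x_1 ≡ x_2 (mod 45).
So σ is injective.
We now compute 34⁻¹ mod 45 explicitly. Euclid's algorithm: 45 = 1·34 + 11, 34 = 3·11 + 1; back-substituting gives 1 = 4·34 − 3·45, so 34⁻¹ ≡ 4 (mod 45).
Since σ is injective, we find σ⁻¹(7): we need 34x ≡ 7 − 42 ≡ 10 (mod 45). Using 34⁻¹ = 4: x ≡ 4·10 = 40, so x = 40.
Check: σ(40) = 34·40 + 42 = 1402 = 31·45 + 7 ≡ 7 (mod 45).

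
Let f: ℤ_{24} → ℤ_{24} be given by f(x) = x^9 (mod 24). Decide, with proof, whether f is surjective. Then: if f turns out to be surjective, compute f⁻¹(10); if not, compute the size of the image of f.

f(0) = 0^9 = 0.
f(6): Repeated squaring mod 24: 6^1 ≡ 6, 6^2 ≡ 6² = 36 ≡ 12, 6^4 ≡ 12² = 144 ≡ 0, 6^8 ≡ 0² = 0. Since 9 = 8 + 1, 6^9 ≡ 0·6: 0·6 = 0. So 6^9 ≡ 0 (mod 24).
So f(0) = f(6) = 0 while 0 ≠ 6, thus f is not injective.
A non-injective map from the 24-element set ℤ_{24} to itself takes at most 23 distinct values, so it cannot be surjective. Hence f is not surjective.
Since f is not surjective, we determine |image(f)|. Computing x^9 mod 24 for each x (by repeated squaring, reducing mod 24 at every step), the values f(0), f(1), …, f(23) are: 0, 1, 8, 3, 16, 5, 0, 7, 8, 9, 16, 11, 0, 13, 8, 15, 16, 17, 0, 19, 8, 21, 16, 23.
The distinct values are {0, 1, 3, 5, 7, 8, 9, 11, 13, 15, 16, 17, 19, 21, 23}; there are 15 of them.

15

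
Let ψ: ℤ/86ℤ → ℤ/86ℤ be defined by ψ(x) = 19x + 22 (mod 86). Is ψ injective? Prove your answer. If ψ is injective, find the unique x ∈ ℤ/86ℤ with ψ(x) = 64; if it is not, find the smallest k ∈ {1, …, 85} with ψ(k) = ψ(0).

If ψ(u) = ψ(v), then 19u ≡ 19v (mod 86). Because gcd(19, 86) = 1, we may cancel 19 to get u ≡ v (mod 86).
Thus ψ is injective.
We now compute 19⁻¹ mod 86 explicitly. Euclid's algorithm: 86 = 4·19 + 10, 19 = 1·10 + 9, 10 = 1·9 + 1; back-substituting gives 1 = 77·19 − 17·86, so 19⁻¹ ≡ 77 (mod 86).
Since ψ is injective, we compute ψ⁻¹(64): solve 19x + 22 ≡ 64 (mod 86), i.e. 19x ≡ 42 (mod 86).
Multiplying by 19⁻¹ = 77 gives x ≡ 77·42 = 3234 = 37·86 + 52 ≡ 52 (mod 86).
Check: ψ(52) = 19·52 + 22 = 1010 = 11·86 + 64 ≡ 64 (mod 86).

52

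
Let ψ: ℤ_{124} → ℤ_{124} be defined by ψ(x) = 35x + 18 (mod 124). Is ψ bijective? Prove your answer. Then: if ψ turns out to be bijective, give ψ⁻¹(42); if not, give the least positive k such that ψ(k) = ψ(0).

68

Recall: ψ is injective when ψ(a) = ψ(b) forces a = b.
If ψ(a) = ψ(b), then 35a ≡ 35b (mod 124). Because gcd(35, 124) = 1, we may cancel 35 to get a ≡ b (mod 124).
We now compute 35⁻¹ mod 124 explicitly. Euclid's algorithm: 124 = 3·35 + 19, 35 = 1·19 + 16, 19 = 1·16 + 3, 16 = 5·3 + 1; back-substituting gives 1 = 39·35 − 11·124, so 35⁻¹ ≡ 39 (mod 124).
Then y ↦ 39(y − 18) is a two-sided inverse to ψ, so every y ∈ ℤ_{124} has a preimage.
Hence ψ is bijective.
Since ψ is bijective, we find ψ⁻¹(42): we need 35x ≡ 42 − 18 ≡ 24 (mod 124). Using 35⁻¹ = 39: x ≡ 39·24 = 936 = 7·124 + 68, so x = 68.
Check: ψ(68) = 35·68 + 18 = 2398 = 19·124 + 42 ≡ 42 (mod 124).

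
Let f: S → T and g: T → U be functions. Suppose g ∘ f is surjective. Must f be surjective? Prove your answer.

not surjective

No. Take S = {0, 1, 2}, T = {0, 1, 2, 3, 4}, U = {0}, f(a) = 0 for every a ∈ S, and g(b) = 0 for every b ∈ T.
Then g ∘ f is surjective onto {0}, but 4 ∈ T has no preimage under f, so f is not surjective.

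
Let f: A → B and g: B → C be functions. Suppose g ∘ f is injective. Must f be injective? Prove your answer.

injective

Suppose f(x_1) = f(x_2). Applying g: (g ∘ f)(x_1) = (g ∘ f)(x_2). Since g ∘ f is injective, x_1 = x_2. So f is injective.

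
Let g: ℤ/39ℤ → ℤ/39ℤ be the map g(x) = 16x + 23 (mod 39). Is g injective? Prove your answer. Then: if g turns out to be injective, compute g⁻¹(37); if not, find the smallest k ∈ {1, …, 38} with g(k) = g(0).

35

Recall that injectivity means: for all x_1, x_2 in the domain, g(x_1) = g(x_2) implies x_1 = x_2.
Suppose g(x_1) = g(x_2) in ℤ/39ℤ. Then 16x_1 + 23 ≡ 16x_2 + 23 (mod 39), so 16(x_1 − x_2) ≡ 0 (mod 39).
Since gcd(16, 39) = 1, 16 is invertible modulo 39, therefore x_1 − x_2 ≡ 0 (mod 39), i.e. x_1 = x_2.
Therefore g is injective.
We now compute 16⁻¹ mod 39 explicitly. Euclid's algorithm: 39 = 2·16 + 7, 16 = 2·7 + 2, 7 = 3·2 + 1; back-substituting gives 1 = 22·16 − 9·39, so 16⁻¹ ≡ 22 (mod 39).
Since g is injective, we find g⁻¹(37): we need 16x ≡ 37 − 23 ≡ 14 (mod 39). Using 16⁻¹ = 22: x ≡ 22·14 = 308 = 7·39 + 35, so x = 35.
Check: g(35) = 16·35 + 23 = 583 = 14·39 + 37 ≡ 37 (mod 39).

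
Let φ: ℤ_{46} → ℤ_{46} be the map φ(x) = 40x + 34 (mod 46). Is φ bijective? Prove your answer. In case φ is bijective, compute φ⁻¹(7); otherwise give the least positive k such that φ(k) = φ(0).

23

We have gcd(40, 46) = 2 > 1. Taking a = 0 and b = 23: φ(0) = 34 and φ(23) = 40·23 + 34 = 954 ≡ 34 (mod 46).
So φ(0) = φ(23) while 0 ≠ 23, therefore φ is not injective, hence not bijective.
Since φ is not bijective, we find the least positive k with φ(k) = φ(0): this means 40k ≡ 0 (mod 46), i.e. 46 ∣ 40k. Since gcd(40, 46) = 2, dividing through by 2 this holds exactly when 23 ∣ 20k, and as gcd(20, 23) = 1, exactly when 23 ∣ k.
The smallest positive such k is 23.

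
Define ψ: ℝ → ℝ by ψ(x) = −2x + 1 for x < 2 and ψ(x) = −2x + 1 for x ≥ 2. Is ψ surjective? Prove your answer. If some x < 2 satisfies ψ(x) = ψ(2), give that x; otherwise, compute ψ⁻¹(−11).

6

Both pieces are strictly decreasing (slopes −2 and −2), so each is injective on its own interval.
The left piece maps (−∞, 2) onto (−3, ∞); the right piece maps [2, ∞) onto (−∞, −3].
These images together cover ℝ, so ψ is surjective.
Because the two images are disjoint, no x < 2 has ψ(x) = ψ(2), so we compute ψ⁻¹(−11): −11 lies in (−∞, −3], so solve −2x + 1 = −11: x = (−11 − 1)/(−2) = 6.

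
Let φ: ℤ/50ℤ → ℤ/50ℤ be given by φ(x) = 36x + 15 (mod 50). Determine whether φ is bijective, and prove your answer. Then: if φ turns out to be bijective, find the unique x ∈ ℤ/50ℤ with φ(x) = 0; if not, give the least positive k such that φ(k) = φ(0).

Recall that φ is injective when φ(u) = φ(v) forces u = v.
We have gcd(36, 50) = 2 > 1. Taking u = 0 and v = 25: φ(0) = 15 and φ(25) = 36·25 + 15 = 915 ≡ 15 (mod 50).
So φ(0) = φ(25) while 0 ≠ 25, therefore φ is not injective, hence not bijective.
Since φ is not bijective, we find the least positive k with φ(k) = φ(0): this means 36k ≡ 0 (mod 50), i.e. 50 ∣ 36k. Since gcd(36, 50) = 2, dividing through by 2 this holds exactly when 25 ∣ 18k, and as gcd(18, 25) = 1, exactly when 25 ∣ k.
The smallest positive such k is 25.

25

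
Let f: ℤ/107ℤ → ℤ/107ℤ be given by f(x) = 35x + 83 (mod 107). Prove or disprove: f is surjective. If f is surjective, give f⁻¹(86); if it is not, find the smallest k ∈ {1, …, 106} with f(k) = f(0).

Since gcd(35, 107) = 1, 35 is invertible modulo 107. Euclid's algorithm: 107 = 3·35 + 2, 35 = 17·2 + 1; back-substituting gives 1 = 52·35 − 17·107, so 35⁻¹ ≡ 52 (mod 107).
For any y ∈ ℤ/107ℤ, x = 52(y − 83) mod 107 satisfies f(x) = 35·52(y − 83) + 83 ≡ y (since 35·52 ≡ 1 mod 107). So every y has a preimage.
Thus f is surjective.
Since f is surjective, we compute f⁻¹(86): solve 35x + 83 ≡ 86 (mod 107), i.e. 35x ≡ 3 (mod 107).
Multiplying by 35⁻¹ = 52 gives x ≡ 52·3 = 156 = 1·107 + 49 ≡ 49 (mod 107).
Check: f(49) = 35·49 + 83 = 1798 = 16·107 + 86 ≡ 86 (mod 107).

49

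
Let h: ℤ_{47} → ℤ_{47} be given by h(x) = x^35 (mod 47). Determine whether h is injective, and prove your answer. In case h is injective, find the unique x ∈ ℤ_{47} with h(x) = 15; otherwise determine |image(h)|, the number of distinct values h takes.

Since 47 is prime, the nonzero elements of ℤ_{47} form a cyclic group of order 46.
As gcd(35, 46) = 1, raising to the 35th power is a bijection on this group: if s^35 ≡ t^35 then (st^{−1})^35 = 1, and the only element of order dividing gcd(35, 46) = 1 is 1, so s = t.
With h(0) = 0 this makes h injective on all of ℤ_{47}, hence bijective (finite equal-size domain and codomain). In particular h is injective.
Since h is injective, we find the preimage of 15. The inverse of x ↦ x^35 on (ℤ_{47})^× is x ↦ x^25, because 35·25 = 875 = 19·46 + 1 ≡ 1 (mod 46) and x^{46} = 1 for x ≠ 0 (Fermat). So h⁻¹(15) = 15^25 mod 47.
Repeated squaring mod 47: 15^1 ≡ 15, 15^2 ≡ 15² = 225 ≡ 37, 15^4 ≡ 37² = 1369 ≡ 6, 15^8 ≡ 6² = 36, 15^16 ≡ 36² = 1296 ≡ 27. Since 25 = 16 + 8 + 1, 15^25 ≡ 27·36·15: 27·36 = 972 ≡ 32, then 32·15 = 480 ≡ 10. So 15^25 ≡ 10 (mod 47).
Hence h⁻¹(15) = 10.

10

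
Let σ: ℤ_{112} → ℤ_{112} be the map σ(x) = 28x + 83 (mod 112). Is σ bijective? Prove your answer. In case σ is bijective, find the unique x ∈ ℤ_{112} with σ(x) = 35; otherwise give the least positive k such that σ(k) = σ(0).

4

We have gcd(28, 112) = 28 > 1. Taking x_1 = 0 and x_2 = 4: σ(0) = 83 and σ(4) = 28·4 + 83 = 195 ≡ 83 (mod 112).
So σ(0) = σ(4) while 0 ≠ 4, thus σ is not injective, hence not bijective.
Since σ is not bijective, we find the least positive k with σ(k) = σ(0): this means 28k ≡ 0 (mod 112), i.e. 112 ∣ 28k. Since gcd(28, 112) = 28, dividing through by 28 this holds exactly when 4 ∣ k.
The smallest positive such k is 4.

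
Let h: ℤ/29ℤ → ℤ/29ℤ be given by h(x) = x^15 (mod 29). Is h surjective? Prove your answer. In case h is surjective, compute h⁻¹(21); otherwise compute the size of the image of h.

Since 29 is prime, the nonzero elements of ℤ/29ℤ form a cyclic group of order 28.
As gcd(15, 28) = 1, raising to the 15th power is a bijection on this group: if u^15 ≡ v^15 then (uv^{−1})^15 = 1, and the only element of order dividing gcd(15, 28) = 1 is 1, so u = v.
With h(0) = 0 this makes h injective on all of ℤ/29ℤ, hence bijective (finite equal-size domain and codomain). In particular h is surjective.
Since h is surjective, we find the preimage of 21. The inverse of x ↦ x^15 on (ℤ/29ℤ)^× is x ↦ x^15, because 15·15 = 225 = 8·28 + 1 ≡ 1 (mod 28) and x^{28} = 1 for x ≠ 0 (Fermat). So h⁻¹(21) = 21^15 mod 29.
Repeated squaring mod 29: 21^1 ≡ 21, 21^2 ≡ 21² = 441 ≡ 6, 21^4 ≡ 6² = 36 ≡ 7, 21^8 ≡ 7² = 49 ≡ 20. Since 15 = 8 + 4 + 2 + 1, 21^15 ≡ 20·7·6·21: 20·7 = 140 ≡ 24, then 24·6 = 144 ≡ 28, then 28·21 = 588 ≡ 8. So 21^15 ≡ 8 (mod 29).
Hence h⁻¹(21) = 8.

8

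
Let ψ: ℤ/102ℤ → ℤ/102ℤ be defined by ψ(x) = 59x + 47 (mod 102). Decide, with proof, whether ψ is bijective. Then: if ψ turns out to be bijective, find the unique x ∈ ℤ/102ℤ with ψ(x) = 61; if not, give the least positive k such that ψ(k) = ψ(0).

40

Suppose ψ(s) = ψ(t) in ℤ/102ℤ. Then 59s + 47 ≡ 59t + 47 (mod 102), thus 59(s − t) ≡ 0 (mod 102).
Since gcd(59, 102) = 1, 59 is invertible modulo 102, thus s − t ≡ 0 (mod 102), i.e. s = t.
We now compute 59⁻¹ mod 102 explicitly. Euclid's algorithm: 102 = 1·59 + 43, 59 = 1·43 + 16, 43 = 2·16 + 11, 16 = 1·11 + 5, 11 = 2·5 + 1; back-substituting gives 1 = 83·59 − 48·102, so 59⁻¹ ≡ 83 (mod 102).
Then y ↦ 83(y − 47) is a two-sided inverse to ψ, so every y ∈ ℤ/102ℤ has a preimage.
Thus ψ is bijective.
Since ψ is bijective, we find ψ⁻¹(61): we need 59x ≡ 61 − 47 ≡ 14 (mod 102). Using 59⁻¹ = 83: x ≡ 83·14 = 1162 = 11·102 + 40, so x = 40.
Check: ψ(40) = 59·40 + 47 = 2407 = 23·102 + 61 ≡ 61 (mod 102).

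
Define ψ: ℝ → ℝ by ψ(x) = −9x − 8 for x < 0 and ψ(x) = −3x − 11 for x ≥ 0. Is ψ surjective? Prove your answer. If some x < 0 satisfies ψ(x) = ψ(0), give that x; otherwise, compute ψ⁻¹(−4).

Both pieces are strictly decreasing (slopes −9 and −3), so each is injective on its own interval.
The left piece maps (−∞, 0) onto (−8, ∞); the right piece maps [0, ∞) onto (−∞, −11].
The union (−8, ∞) ∪ (−∞, −11] omits the interval between −8 and −11; in particular −8 has no preimage. So ψ is not surjective.
Because the two images are disjoint, no x < 0 has ψ(x) = ψ(0), so we compute ψ⁻¹(−4): −4 lies in (−8, ∞), so solve −9x − 8 = −4: x = (−4 + 8)/(−9) = −4/9.

-4/9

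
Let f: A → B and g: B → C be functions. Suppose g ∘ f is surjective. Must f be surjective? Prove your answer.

No. Take A = {1, 2, 3}, B = {1, 2, 3, 4, 5, 6}, C = {1}, f(a) = 1 for every a ∈ A, and g(b) = 1 for every b ∈ B.
Then g ∘ f is surjective onto {1}, but 6 ∈ B has no preimage under f, so f is not surjective.

not surjective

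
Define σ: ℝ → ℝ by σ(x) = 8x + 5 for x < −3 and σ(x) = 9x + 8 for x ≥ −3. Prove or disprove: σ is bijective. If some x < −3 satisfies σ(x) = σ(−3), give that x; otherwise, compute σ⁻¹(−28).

-33/8

Both pieces are strictly increasing (slopes 8 and 9), so each is injective on its own interval.
The left piece maps (−∞, −3) onto (−∞, −19); the right piece maps [−3, ∞) onto [−19, ∞).
Since −19 = −19, the images partition ℝ: σ is injective and surjective, hence bijective.
Because the two images are disjoint, no x < −3 has σ(x) = σ(−3), so we compute σ⁻¹(−28): −28 lies in (−∞, −19), so solve 8x + 5 = −28: x = (−28 − 5)/8 = −33/8.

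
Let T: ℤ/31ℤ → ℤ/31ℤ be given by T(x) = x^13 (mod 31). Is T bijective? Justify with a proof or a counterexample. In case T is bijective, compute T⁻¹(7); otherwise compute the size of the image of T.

28

Since 31 is prime, the nonzero elements of ℤ/31ℤ form a cyclic group of order 30.
As gcd(13, 30) = 1, raising to the 13th power is a bijection on this group: if x_1^13 ≡ x_2^13 then (x_1x_2^{−1})^13 = 1, and the only element of order dividing gcd(13, 30) = 1 is 1, so x_1 = x_2.
With T(0) = 0 this makes T injective on all of ℤ/31ℤ, hence bijective (finite equal-size domain and codomain). In particular T is bijective.
Since T is bijective, we find the preimage of 7. The inverse of x ↦ x^13 on (ℤ/31ℤ)^× is x ↦ x^7, because 13·7 = 91 = 3·30 + 1 ≡ 1 (mod 30) and x^{30} = 1 for x ≠ 0 (Fermat). So T⁻¹(7) = 7^7 mod 31.
Repeated squaring mod 31: 7^1 ≡ 7, 7^2 ≡ 7² = 49 ≡ 18, 7^4 ≡ 18² = 324 ≡ 14. Since 7 = 4 + 2 + 1, 7^7 ≡ 14·18·7: 14·18 = 252 ≡ 4, then 4·7 = 28. So 7^7 ≡ 28 (mod 31).
Hence T⁻¹(7) = 28.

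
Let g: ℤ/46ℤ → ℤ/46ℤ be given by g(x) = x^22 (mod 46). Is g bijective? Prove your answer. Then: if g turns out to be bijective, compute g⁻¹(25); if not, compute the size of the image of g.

4

g(1) = 1^22 = 1.
g(3): Repeated squaring mod 46: 3^1 ≡ 3, 3^2 ≡ 3² = 9, 3^4 ≡ 9² = 81 ≡ 35, 3^8 ≡ 35² = 1225 ≡ 29, 3^16 ≡ 29² = 841 ≡ 13. Since 22 = 16 + 4 + 2, 3^22 ≡ 13·35·9: 13·35 = 455 ≡ 41, then 41·9 = 369 ≡ 1. So 3^22 ≡ 1 (mod 46).
So g(1) = g(3) = 1 while 1 ≠ 3, therefore g is not injective, hence not bijective.
Since g is not bijective, we determine |image(g)|. Computing x^22 mod 46 for each x (by repeated squaring, reducing mod 46 at every step), the values g(0), g(1), …, g(45) are: 0, 1, 24, 1, 24, 1, 24, 1, 24, 1, 24, 1, 24, 1, 24, 1, 24, 1, 24, 1, 24, 1, 24, 23, 24, 1, 24, 1, 24, 1, 24, 1, 24, 1, 24, 1, 24, 1, 24, 1, 24, 1, 24, 1, 24, 1.
The distinct values are {0, 1, 23, 24}; there are 4 of them.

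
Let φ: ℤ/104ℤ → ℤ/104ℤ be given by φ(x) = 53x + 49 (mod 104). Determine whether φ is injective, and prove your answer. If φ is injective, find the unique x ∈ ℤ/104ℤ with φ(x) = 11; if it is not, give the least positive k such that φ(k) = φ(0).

66

Recall that injectivity means: for all a, b in the domain, φ(a) = φ(b) implies a = b.
Suppose φ(a) = φ(b) in ℤ/104ℤ. Then 53a + 49 ≡ 53b + 49 (mod 104), hence 53(a − b) ≡ 0 (mod 104).
Since gcd(53, 104) = 1, 53 is invertible modulo 104, thus a − b ≡ 0 (mod 104), i.e. a = b.
Hence φ is injective.
We now compute 53⁻¹ mod 104 explicitly. Euclid's algorithm: 104 = 1·53 + 51, 53 = 1·51 + 2, 51 = 25·2 + 1; back-substituting gives 1 = 53·53 − 27·104, so 53⁻¹ ≡ 53 (mod 104).
Since φ is injective, we find φ⁻¹(11): we need 53x ≡ 11 − 49 ≡ 66 (mod 104). Using 53⁻¹ = 53: x ≡ 53·66 = 3498 = 33·104 + 66, so x = 66.
Check: φ(66) = 53·66 + 49 = 3547 = 34·104 + 11 ≡ 11 (mod 104).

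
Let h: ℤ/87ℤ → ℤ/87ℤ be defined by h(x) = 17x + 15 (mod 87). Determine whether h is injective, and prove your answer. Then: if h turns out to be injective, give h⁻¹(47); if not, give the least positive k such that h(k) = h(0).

7

By definition, h is injective when h(x_1) = h(x_2) forces x_1 = x_2.
Suppose h(x_1) = h(x_2) in ℤ/87ℤ. Then 17x_1 + 15 ≡ 17x_2 + 15 (mod 87), hence 17(x_1 − x_2) ≡ 0 (mod 87).
Since gcd(17, 87) = 1, 17 is invertible modulo 87, hence x_1 − x_2 ≡ 0 (mod 87), i.e. x_1 = x_2.
Thus h is injective.
We now compute 17⁻¹ mod 87 explicitly. Euclid's algorithm: 87 = 5·17 + 2, 17 = 8·2 + 1; back-substituting gives 1 = 41·17 − 8·87, so 17⁻¹ ≡ 41 (mod 87).
Since h is injective, we compute h⁻¹(47): solve 17x + 15 ≡ 47 (mod 87), i.e. 17x ≡ 32 (mod 87).
Multiplying by 17⁻¹ = 41 gives x ≡ 41·32 = 1312 = 15·87 + 7 ≡ 7 (mod 87).
Check: h(7) = 17·7 + 15 = 134 = 1·87 + 47 ≡ 47 (mod 87).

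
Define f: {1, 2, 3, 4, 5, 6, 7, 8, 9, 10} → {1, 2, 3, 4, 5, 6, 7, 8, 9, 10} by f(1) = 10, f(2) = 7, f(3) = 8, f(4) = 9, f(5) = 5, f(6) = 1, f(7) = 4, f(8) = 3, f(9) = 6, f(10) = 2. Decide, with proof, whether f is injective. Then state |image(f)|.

The values f(1), …, f(10) are 10, 7, 8, 9, 5, 1, 4, 3, 6, 2 — all distinct.
So f(x_1) = f(x_2) only when x_1 = x_2, and f is injective.
The image of f is {1, 2, 3, 4, 5, 6, 7, 8, 9, 10}, which has 10 elements.

10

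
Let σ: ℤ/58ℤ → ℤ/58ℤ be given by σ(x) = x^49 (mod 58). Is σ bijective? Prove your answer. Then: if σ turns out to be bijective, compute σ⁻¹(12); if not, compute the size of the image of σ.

10

σ(4): Repeated squaring mod 58: 4^1 ≡ 4, 4^2 ≡ 4² = 16, 4^4 ≡ 16² = 256 ≡ 24, 4^8 ≡ 24² = 576 ≡ 54, 4^16 ≡ 54² = 2916 ≡ 16, 4^32 ≡ 16² = 256 ≡ 24. Since 49 = 32 + 16 + 1, 4^49 ≡ 24·16·4: 24·16 = 384 ≡ 36, then 36·4 = 144 ≡ 28. So 4^49 ≡ 28 (mod 58).
σ(6): Repeated squaring mod 58: 6^1 ≡ 6, 6^2 ≡ 6² = 36, 6^4 ≡ 36² = 1296 ≡ 20, 6^8 ≡ 20² = 400 ≡ 52, 6^16 ≡ 52² = 2704 ≡ 36, 6^32 ≡ 36² = 1296 ≡ 20. Since 49 = 32 + 16 + 1, 6^49 ≡ 20·36·6: 20·36 = 720 ≡ 24, then 24·6 = 144 ≡ 28. So 6^49 ≡ 28 (mod 58).
So σ(4) = σ(6) = 28 while 4 ≠ 6, hence σ is not injective, hence not bijective.
Since σ is not bijective, we determine |image(σ)|. Computing x^49 mod 58 for each x (by repeated squaring, reducing mod 58 at every step), the values σ(0), σ(1), …, σ(57) are: 0, 1, 46, 17, 28, 57, 28, 1, 12, 57, 12, 17, 12, 57, 46, 41, 30, 17, 12, 17, 30, 17, 28, 1, 30, 1, 12, 41, 28, 29, 30, 17, 46, 57, 28, 57, 30, 41, 28, 41, 46, 41, 28, 17, 12, 1, 46, 41, 46, 1, 46, 57, 30, 1, 30, 41, 12, 57.
The distinct values are {0, 1, 12, 17, 28, 29, 30, 41, 46, 57}; there are 10 of them.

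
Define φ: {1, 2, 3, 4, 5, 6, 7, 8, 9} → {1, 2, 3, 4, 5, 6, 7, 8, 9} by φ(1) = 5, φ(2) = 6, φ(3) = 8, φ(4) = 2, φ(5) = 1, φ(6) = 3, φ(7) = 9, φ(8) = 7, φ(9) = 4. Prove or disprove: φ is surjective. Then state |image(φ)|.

Every element of the codomain has a preimage: 1 = φ(5), 2 = φ(4), 3 = φ(6), 4 = φ(9), 5 = φ(1), 6 = φ(2), 7 = φ(8), 8 = φ(3), 9 = φ(7).
Therefore φ is surjective.
The image of φ is {1, 2, 3, 4, 5, 6, 7, 8, 9}, which has 9 elements.

9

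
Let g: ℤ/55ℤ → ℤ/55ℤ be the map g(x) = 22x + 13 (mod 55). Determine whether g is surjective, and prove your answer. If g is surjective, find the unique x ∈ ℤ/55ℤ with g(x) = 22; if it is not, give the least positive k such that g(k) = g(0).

Since gcd(22, 55) = 11, we have 22x ≡ 0 (mod 11) for all x, so g(x) ≡ 2 (mod 11).
But 0 ≢ 2 (mod 11), so 0 ∈ ℤ/55ℤ has no preimage. Thus g is not surjective.
Since g is not surjective, we find the least positive k with g(k) = g(0): this means 22k ≡ 0 (mod 55), i.e. 55 ∣ 22k. Since gcd(22, 55) = 11, dividing through by 11 this holds exactly when 5 ∣ 2k, and as gcd(2, 5) = 1, exactly when 5 ∣ k.
The smallest positive such k is 5.

5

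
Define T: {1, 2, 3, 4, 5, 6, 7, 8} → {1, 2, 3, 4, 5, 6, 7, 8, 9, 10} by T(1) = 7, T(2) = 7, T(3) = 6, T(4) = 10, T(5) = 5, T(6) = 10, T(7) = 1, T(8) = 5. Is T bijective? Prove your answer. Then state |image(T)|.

T(1) = 7 = T(2) with 1 ≠ 2, so T is not injective, hence not bijective.
The image of T is {1, 5, 6, 7, 10}, which has 5 elements.

5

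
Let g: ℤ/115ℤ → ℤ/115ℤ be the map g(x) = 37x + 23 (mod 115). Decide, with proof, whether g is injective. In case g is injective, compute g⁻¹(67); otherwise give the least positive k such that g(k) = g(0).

82

If g(a) = g(b), then 37a ≡ 37b (mod 115). Because gcd(37, 115) = 1, we may cancel 37 to get a ≡ b (mod 115).
Therefore g is injective.
We now compute 37⁻¹ mod 115 explicitly. Euclid's algorithm: 115 = 3·37 + 4, 37 = 9·4 + 1; back-substituting gives 1 = 28·37 − 9·115, so 37⁻¹ ≡ 28 (mod 115).
Since g is injective, we compute g⁻¹(67): solve 37x + 23 ≡ 67 (mod 115), i.e. 37x ≡ 44 (mod 115).
Multiplying by 37⁻¹ = 28 gives x ≡ 28·44 = 1232 = 10·115 + 82 ≡ 82 (mod 115).
Check: g(82) = 37·82 + 23 = 3057 = 26·115 + 67 ≡ 67 (mod 115).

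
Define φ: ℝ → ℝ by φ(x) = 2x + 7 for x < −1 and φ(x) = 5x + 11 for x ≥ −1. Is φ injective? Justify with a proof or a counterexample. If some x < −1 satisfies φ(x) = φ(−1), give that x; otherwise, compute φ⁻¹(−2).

-9/2

Both pieces are strictly increasing (slopes 2 and 5), so each is injective on its own interval.
The left piece maps (−∞, −1) onto (−∞, 5); the right piece maps [−1, ∞) onto [6, ∞).
These images are disjoint, so no value is attained by both pieces. Thus φ is injective.
Because the two images are disjoint, no x < −1 has φ(x) = φ(−1), so we compute φ⁻¹(−2): −2 lies in (−∞, 5), so solve 2x + 7 = −2: x = (−2 − 7)/2 = −9/2.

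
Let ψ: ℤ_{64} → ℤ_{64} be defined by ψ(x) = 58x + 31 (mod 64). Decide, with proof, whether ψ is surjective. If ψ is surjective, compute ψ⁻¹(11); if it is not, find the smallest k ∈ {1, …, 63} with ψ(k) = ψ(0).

Recall: ψ is surjective if every y in the codomain equals ψ(x) for some x in the domain.
Since gcd(58, 64) = 2, we have 58x ≡ 0 (mod 2) for all x, so ψ(x) ≡ 1 (mod 2).
But 0 ≢ 1 (mod 2), so 0 ∈ ℤ_{64} has no preimage. Hence ψ is not surjective.
Since ψ is not surjective, we find the least positive k with ψ(k) = ψ(0): this means 58k ≡ 0 (mod 64), i.e. 64 ∣ 58k. Since gcd(58, 64) = 2, dividing through by 2 this holds exactly when 32 ∣ 29k, and as gcd(29, 32) = 1, exactly when 32 ∣ k.
The smallest positive such k is 32.

32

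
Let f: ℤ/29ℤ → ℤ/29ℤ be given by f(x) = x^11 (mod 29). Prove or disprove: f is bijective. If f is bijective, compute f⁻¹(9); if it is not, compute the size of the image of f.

Since 29 is prime, the nonzero elements of ℤ/29ℤ form a cyclic group of order 28.
As gcd(11, 28) = 1, raising to the 11th power is a bijection on this group: if x_1^11 ≡ x_2^11 then (x_1x_2^{−1})^11 = 1, and the only element of order dividing gcd(11, 28) = 1 is 1, so x_1 = x_2.
With f(0) = 0 this makes f injective on all of ℤ/29ℤ, hence bijective (finite equal-size domain and codomain). In particular f is bijective.
Since f is bijective, we find the preimage of 9. The inverse of x ↦ x^11 on (ℤ/29ℤ)^× is x ↦ x^23, because 11·23 = 253 = 9·28 + 1 ≡ 1 (mod 28) and x^{28} = 1 for x ≠ 0 (Fermat). So f⁻¹(9) = 9^23 mod 29.
Repeated squaring mod 29: 9^1 ≡ 9, 9^2 ≡ 9² = 81 ≡ 23, 9^4 ≡ 23² = 529 ≡ 7, 9^8 ≡ 7² = 49 ≡ 20, 9^16 ≡ 20² = 400 ≡ 23. Since 23 = 16 + 4 + 2 + 1, 9^23 ≡ 23·7·23·9: 23·7 = 161 ≡ 16, then 16·23 = 368 ≡ 20, then 20·9 = 180 ≡ 6. So 9^23 ≡ 6 (mod 29).
Hence f⁻¹(9) = 6.

6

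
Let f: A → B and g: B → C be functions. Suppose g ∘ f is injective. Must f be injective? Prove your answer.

Suppose f(a) = f(b). Applying g: (g ∘ f)(a) = (g ∘ f)(b). Since g ∘ f is injective, a = b. Thus f is injective.

injective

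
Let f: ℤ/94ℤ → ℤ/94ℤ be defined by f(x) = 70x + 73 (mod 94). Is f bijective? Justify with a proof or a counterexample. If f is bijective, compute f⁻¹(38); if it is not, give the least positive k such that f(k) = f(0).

47

We have gcd(70, 94) = 2 > 1. Taking x_1 = 0 and x_2 = 47: f(0) = 73 and f(47) = 70·47 + 73 = 3363 ≡ 73 (mod 94).
So f(0) = f(47) while 0 ≠ 47, thus f is not injective, hence not bijective.
Since f is not bijective, we find the least positive k with f(k) = f(0): this means 70k ≡ 0 (mod 94), i.e. 94 ∣ 70k. Since gcd(70, 94) = 2, dividing through by 2 this holds exactly when 47 ∣ 35k, and as gcd(35, 47) = 1, exactly when 47 ∣ k.
The smallest positive such k is 47.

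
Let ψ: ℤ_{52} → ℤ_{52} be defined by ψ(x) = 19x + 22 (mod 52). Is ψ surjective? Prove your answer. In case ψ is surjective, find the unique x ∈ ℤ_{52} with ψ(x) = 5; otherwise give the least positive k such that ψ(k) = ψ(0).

Since gcd(19, 52) = 1, 19 is invertible modulo 52. Euclid's algorithm: 52 = 2·19 + 14, 19 = 1·14 + 5, 14 = 2·5 + 4, 5 = 1·4 + 1; back-substituting gives 1 = 11·19 − 4·52, so 19⁻¹ ≡ 11 (mod 52).
For any y ∈ ℤ_{52}, x = 11(y − 22) mod 52 satisfies ψ(x) = 19·11(y − 22) + 22 ≡ y (since 19·11 ≡ 1 mod 52). So every y has a preimage.
Therefore ψ is surjective.
Since ψ is surjective, we compute ψ⁻¹(5): solve 19x + 22 ≡ 5 (mod 52), i.e. 19x ≡ 35 (mod 52).
Multiplying by 19⁻¹ = 11 gives x ≡ 11·35 = 385 = 7·52 + 21 ≡ 21 (mod 52).
Check: ψ(21) = 19·21 + 22 = 421 = 8·52 + 5 ≡ 5 (mod 52).

21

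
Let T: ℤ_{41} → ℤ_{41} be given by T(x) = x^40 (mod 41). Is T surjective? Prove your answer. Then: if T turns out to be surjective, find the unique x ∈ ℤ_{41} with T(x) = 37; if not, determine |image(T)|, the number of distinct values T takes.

T(1) = 1^40 = 1.
T(2): Repeated squaring mod 41: 2^1 ≡ 2, 2^2 ≡ 2² = 4, 2^4 ≡ 4² = 16, 2^8 ≡ 16² = 256 ≡ 10, 2^16 ≡ 10² = 100 ≡ 18, 2^32 ≡ 18² = 324 ≡ 37. Since 40 = 32 + 8, 2^40 ≡ 37·10: 37·10 = 370 ≡ 1. So 2^40 ≡ 1 (mod 41).
So T(1) = T(2) = 1 while 1 ≠ 2, so T is not injective.
A non-injective map from the 41-element set ℤ_{41} to itself takes at most 40 distinct values, so it cannot be surjective. So T is not surjective.
Since T is not surjective, we determine |image(T)|. Computing x^40 mod 41 for each x (by repeated squaring, reducing mod 41 at every step), the values T(0), T(1), …, T(40) are: 0, 1, 1, 1, 1, 1, 1, 1, 1, 1, 1, 1, 1, 1, 1, 1, 1, 1, 1, 1, 1, 1, 1, 1, 1, 1, 1, 1, 1, 1, 1, 1, 1, 1, 1, 1, 1, 1, 1, 1, 1.
The distinct values are {0, 1}; there are 2 of them.

2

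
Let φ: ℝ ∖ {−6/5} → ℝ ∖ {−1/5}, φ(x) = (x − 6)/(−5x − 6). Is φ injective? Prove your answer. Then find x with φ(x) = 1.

0

Suppose φ(x_1) = φ(x_2). Cross-multiplying: (x_1 − 6)(−5x_2 − 6) = (x_2 − 6)(−5x_1 − 6).
Expanding both sides and cancelling the symmetric terms leaves −36·(x_1 − x_2) = 0. Since −36 ≠ 0, x_1 = x_2. Hence φ is injective.
Solving φ(x) = 1: cross-multiplying gives x − 6 = 1(−5x − 6), which rearranges to 6x = 0, so x = 0.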